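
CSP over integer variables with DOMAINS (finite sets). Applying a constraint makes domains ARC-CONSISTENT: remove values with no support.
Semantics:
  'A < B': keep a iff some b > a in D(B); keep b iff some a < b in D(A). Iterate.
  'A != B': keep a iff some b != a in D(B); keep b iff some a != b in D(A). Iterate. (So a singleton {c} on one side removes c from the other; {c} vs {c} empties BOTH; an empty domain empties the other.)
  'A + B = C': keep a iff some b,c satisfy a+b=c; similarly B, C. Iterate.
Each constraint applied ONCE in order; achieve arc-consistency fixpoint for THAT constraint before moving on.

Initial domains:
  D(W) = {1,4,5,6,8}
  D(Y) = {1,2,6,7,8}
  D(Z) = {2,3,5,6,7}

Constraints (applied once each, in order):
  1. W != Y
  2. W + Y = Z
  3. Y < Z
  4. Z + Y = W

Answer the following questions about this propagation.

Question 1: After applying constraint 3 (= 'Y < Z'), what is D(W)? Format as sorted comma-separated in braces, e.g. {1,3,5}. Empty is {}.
Constraint 1 (W != Y) on D(W)={1,4,5,6,8} D(Y)={1,2,6,7,8}: no change
Constraint 2 (W + Y = Z) on D(W)={1,4,5,6,8} D(Y)={1,2,6,7,8} D(Z)={2,3,5,6,7}: W {1,4,5,6,8}->{1,4,5,6}; Y {1,2,6,7,8}->{1,2,6}
Constraint 3 (Y < Z) on D(Y)={1,2,6} D(Z)={2,3,5,6,7}: no change
So after constraint 3: D(W) = {1,4,5,6}

Answer: {1,4,5,6}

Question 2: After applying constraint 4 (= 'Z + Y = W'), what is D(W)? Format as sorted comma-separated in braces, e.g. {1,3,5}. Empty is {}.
Answer: {4,5,6}

Derivation:
Constraint 1 (W != Y) on D(W)={1,4,5,6,8} D(Y)={1,2,6,7,8}: no change
Constraint 2 (W + Y = Z) on D(W)={1,4,5,6,8} D(Y)={1,2,6,7,8} D(Z)={2,3,5,6,7}: W {1,4,5,6,8}->{1,4,5,6}; Y {1,2,6,7,8}->{1,2,6}
Constraint 3 (Y < Z) on D(Y)={1,2,6} D(Z)={2,3,5,6,7}: no change
Constraint 4 (Z + Y = W) on D(Z)={2,3,5,6,7} D(Y)={1,2,6} D(W)={1,4,5,6}: Z {2,3,5,6,7}->{2,3,5}; Y {1,2,6}->{1,2}; W {1,4,5,6}->{4,5,6}
So after constraint 4: D(W) = {4,5,6}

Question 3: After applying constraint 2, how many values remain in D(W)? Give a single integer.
Constraint 1 (W != Y) on D(W)={1,4,5,6,8} D(Y)={1,2,6,7,8}: no change
Constraint 2 (W + Y = Z) on D(W)={1,4,5,6,8} D(Y)={1,2,6,7,8} D(Z)={2,3,5,6,7}: W {1,4,5,6,8}->{1,4,5,6}; Y {1,2,6,7,8}->{1,2,6}
So after constraint 2: D(W)={1,4,5,6}, size = 4

Answer: 4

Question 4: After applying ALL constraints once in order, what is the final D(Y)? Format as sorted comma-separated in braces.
Answer: {1,2}

Derivation:
Constraint 1 (W != Y) on D(W)={1,4,5,6,8} D(Y)={1,2,6,7,8}: no change
Constraint 2 (W + Y = Z) on D(W)={1,4,5,6,8} D(Y)={1,2,6,7,8} D(Z)={2,3,5,6,7}: W {1,4,5,6,8}->{1,4,5,6}; Y {1,2,6,7,8}->{1,2,6}
Constraint 3 (Y < Z) on D(Y)={1,2,6} D(Z)={2,3,5,6,7}: no change
Constraint 4 (Z + Y = W) on D(Z)={2,3,5,6,7} D(Y)={1,2,6} D(W)={1,4,5,6}: Z {2,3,5,6,7}->{2,3,5}; Y {1,2,6}->{1,2}; W {1,4,5,6}->{4,5,6}
So after all 4 constraints: D(Y) = {1,2}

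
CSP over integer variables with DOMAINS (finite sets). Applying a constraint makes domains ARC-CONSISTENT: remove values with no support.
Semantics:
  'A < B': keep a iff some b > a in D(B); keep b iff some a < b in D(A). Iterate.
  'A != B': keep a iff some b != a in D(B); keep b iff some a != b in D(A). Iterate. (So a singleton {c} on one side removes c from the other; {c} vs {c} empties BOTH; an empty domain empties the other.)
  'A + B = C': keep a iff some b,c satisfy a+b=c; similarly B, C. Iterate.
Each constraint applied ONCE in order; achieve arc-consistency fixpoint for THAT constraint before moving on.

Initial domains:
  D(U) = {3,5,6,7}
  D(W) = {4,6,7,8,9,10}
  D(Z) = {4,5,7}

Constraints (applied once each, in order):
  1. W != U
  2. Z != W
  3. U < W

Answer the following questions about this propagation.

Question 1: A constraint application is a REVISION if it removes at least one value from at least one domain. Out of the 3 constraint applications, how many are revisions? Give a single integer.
Answer: 0

Derivation:
Constraint 1 (W != U) on D(W)={4,6,7,8,9,10} D(U)={3,5,6,7}: no change => not a revision
Constraint 2 (Z != W) on D(Z)={4,5,7} D(W)={4,6,7,8,9,10}: no change => not a revision
Constraint 3 (U < W) on D(U)={3,5,6,7} D(W)={4,6,7,8,9,10}: no change => not a revision
Total revisions = 0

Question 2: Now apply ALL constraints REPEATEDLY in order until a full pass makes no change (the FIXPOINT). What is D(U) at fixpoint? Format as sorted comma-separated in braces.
Answer: {3,5,6,7}

Derivation:
pass 0 (initial): D(U)={3,5,6,7}
pass 1: no change
Fixpoint after 1 passes: D(U) = {3,5,6,7}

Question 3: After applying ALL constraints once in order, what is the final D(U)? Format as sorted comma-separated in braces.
Constraint 1 (W != U) on D(W)={4,6,7,8,9,10} D(U)={3,5,6,7}: no change
Constraint 2 (Z != W) on D(Z)={4,5,7} D(W)={4,6,7,8,9,10}: no change
Constraint 3 (U < W) on D(U)={3,5,6,7} D(W)={4,6,7,8,9,10}: no change
So after all 3 constraints: D(U) = {3,5,6,7}

Answer: {3,5,6,7}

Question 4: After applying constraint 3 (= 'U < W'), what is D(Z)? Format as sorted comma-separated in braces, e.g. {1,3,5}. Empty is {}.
Answer: {4,5,7}

Derivation:
Constraint 1 (W != U) on D(W)={4,6,7,8,9,10} D(U)={3,5,6,7}: no change
Constraint 2 (Z != W) on D(Z)={4,5,7} D(W)={4,6,7,8,9,10}: no change
Constraint 3 (U < W) on D(U)={3,5,6,7} D(W)={4,6,7,8,9,10}: no change
So after constraint 3: D(Z) = {4,5,7}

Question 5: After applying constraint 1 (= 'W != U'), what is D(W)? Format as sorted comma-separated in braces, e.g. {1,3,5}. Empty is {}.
Answer: {4,6,7,8,9,10}

Derivation:
Constraint 1 (W != U) on D(W)={4,6,7,8,9,10} D(U)={3,5,6,7}: no change
So after constraint 1: D(W) = {4,6,7,8,9,10}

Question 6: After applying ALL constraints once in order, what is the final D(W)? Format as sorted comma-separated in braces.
Answer: {4,6,7,8,9,10}

Derivation:
Constraint 1 (W != U) on D(W)={4,6,7,8,9,10} D(U)={3,5,6,7}: no change
Constraint 2 (Z != W) on D(Z)={4,5,7} D(W)={4,6,7,8,9,10}: no change
Constraint 3 (U < W) on D(U)={3,5,6,7} D(W)={4,6,7,8,9,10}: no change
So after all 3 constraints: D(W) = {4,6,7,8,9,10}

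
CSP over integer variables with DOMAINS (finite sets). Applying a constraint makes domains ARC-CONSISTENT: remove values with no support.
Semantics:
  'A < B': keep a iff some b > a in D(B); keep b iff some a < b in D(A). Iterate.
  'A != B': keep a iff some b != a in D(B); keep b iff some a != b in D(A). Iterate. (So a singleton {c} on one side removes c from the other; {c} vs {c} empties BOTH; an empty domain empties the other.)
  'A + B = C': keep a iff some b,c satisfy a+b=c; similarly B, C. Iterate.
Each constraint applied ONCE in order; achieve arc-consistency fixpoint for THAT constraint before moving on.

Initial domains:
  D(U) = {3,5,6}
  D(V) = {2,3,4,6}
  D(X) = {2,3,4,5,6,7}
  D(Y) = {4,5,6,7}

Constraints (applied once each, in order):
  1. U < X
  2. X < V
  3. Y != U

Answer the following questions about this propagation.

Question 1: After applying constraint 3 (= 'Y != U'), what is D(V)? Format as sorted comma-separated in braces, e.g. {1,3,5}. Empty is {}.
Constraint 1 (U < X) on D(U)={3,5,6} D(X)={2,3,4,5,6,7}: X {2,3,4,5,6,7}->{4,5,6,7}
Constraint 2 (X < V) on D(X)={4,5,6,7} D(V)={2,3,4,6}: X {4,5,6,7}->{4,5}; V {2,3,4,6}->{6}
Constraint 3 (Y != U) on D(Y)={4,5,6,7} D(U)={3,5,6}: no change
So after constraint 3: D(V) = {6}

Answer: {6}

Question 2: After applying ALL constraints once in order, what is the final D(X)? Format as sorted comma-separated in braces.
Answer: {4,5}

Derivation:
Constraint 1 (U < X) on D(U)={3,5,6} D(X)={2,3,4,5,6,7}: X {2,3,4,5,6,7}->{4,5,6,7}
Constraint 2 (X < V) on D(X)={4,5,6,7} D(V)={2,3,4,6}: X {4,5,6,7}->{4,5}; V {2,3,4,6}->{6}
Constraint 3 (Y != U) on D(Y)={4,5,6,7} D(U)={3,5,6}: no change
So after all 3 constraints: D(X) = {4,5}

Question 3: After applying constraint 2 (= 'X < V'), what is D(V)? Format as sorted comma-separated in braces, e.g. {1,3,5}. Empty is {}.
Constraint 1 (U < X) on D(U)={3,5,6} D(X)={2,3,4,5,6,7}: X {2,3,4,5,6,7}->{4,5,6,7}
Constraint 2 (X < V) on D(X)={4,5,6,7} D(V)={2,3,4,6}: X {4,5,6,7}->{4,5}; V {2,3,4,6}->{6}
So after constraint 2: D(V) = {6}

Answer: {6}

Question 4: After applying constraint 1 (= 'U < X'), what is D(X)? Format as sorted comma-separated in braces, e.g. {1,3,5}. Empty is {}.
Constraint 1 (U < X) on D(U)={3,5,6} D(X)={2,3,4,5,6,7}: X {2,3,4,5,6,7}->{4,5,6,7}
So after constraint 1: D(X) = {4,5,6,7}

Answer: {4,5,6,7}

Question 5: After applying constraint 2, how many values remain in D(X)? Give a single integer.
Constraint 1 (U < X) on D(U)={3,5,6} D(X)={2,3,4,5,6,7}: X {2,3,4,5,6,7}->{4,5,6,7}
Constraint 2 (X < V) on D(X)={4,5,6,7} D(V)={2,3,4,6}: X {4,5,6,7}->{4,5}; V {2,3,4,6}->{6}
So after constraint 2: D(X)={4,5}, size = 2

Answer: 2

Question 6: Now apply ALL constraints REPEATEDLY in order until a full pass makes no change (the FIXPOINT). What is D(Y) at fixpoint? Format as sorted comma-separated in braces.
Answer: {4,5,6,7}

Derivation:
pass 0 (initial): D(Y)={4,5,6,7}
pass 1: V {2,3,4,6}->{6}; X {2,3,4,5,6,7}->{4,5}
pass 2: U {3,5,6}->{3}
pass 3: no change
Fixpoint after 3 passes: D(Y) = {4,5,6,7}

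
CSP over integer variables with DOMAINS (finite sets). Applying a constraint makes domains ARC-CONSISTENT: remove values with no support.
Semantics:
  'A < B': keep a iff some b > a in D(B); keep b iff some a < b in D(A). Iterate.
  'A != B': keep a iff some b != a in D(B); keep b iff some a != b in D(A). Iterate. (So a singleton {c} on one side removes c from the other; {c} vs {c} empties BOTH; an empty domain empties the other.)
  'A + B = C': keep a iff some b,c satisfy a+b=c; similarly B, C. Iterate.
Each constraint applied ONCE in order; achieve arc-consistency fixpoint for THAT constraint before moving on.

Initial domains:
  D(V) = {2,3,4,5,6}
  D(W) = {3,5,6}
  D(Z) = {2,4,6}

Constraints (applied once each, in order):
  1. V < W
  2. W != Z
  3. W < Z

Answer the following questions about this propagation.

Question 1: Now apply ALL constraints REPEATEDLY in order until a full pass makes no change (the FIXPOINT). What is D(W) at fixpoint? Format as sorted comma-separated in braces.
Answer: {3,5}

Derivation:
pass 0 (initial): D(W)={3,5,6}
pass 1: V {2,3,4,5,6}->{2,3,4,5}; W {3,5,6}->{3,5}; Z {2,4,6}->{4,6}
pass 2: V {2,3,4,5}->{2,3,4}
pass 3: no change
Fixpoint after 3 passes: D(W) = {3,5}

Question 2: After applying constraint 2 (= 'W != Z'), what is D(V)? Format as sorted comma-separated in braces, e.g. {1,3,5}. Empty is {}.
Answer: {2,3,4,5}

Derivation:
Constraint 1 (V < W) on D(V)={2,3,4,5,6} D(W)={3,5,6}: V {2,3,4,5,6}->{2,3,4,5}
Constraint 2 (W != Z) on D(W)={3,5,6} D(Z)={2,4,6}: no change
So after constraint 2: D(V) = {2,3,4,5}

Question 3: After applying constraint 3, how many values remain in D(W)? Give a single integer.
Answer: 2

Derivation:
Constraint 1 (V < W) on D(V)={2,3,4,5,6} D(W)={3,5,6}: V {2,3,4,5,6}->{2,3,4,5}
Constraint 2 (W != Z) on D(W)={3,5,6} D(Z)={2,4,6}: no change
Constraint 3 (W < Z) on D(W)={3,5,6} D(Z)={2,4,6}: W {3,5,6}->{3,5}; Z {2,4,6}->{4,6}
So after constraint 3: D(W)={3,5}, size = 2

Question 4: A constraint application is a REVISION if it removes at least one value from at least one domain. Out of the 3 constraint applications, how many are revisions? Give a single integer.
Constraint 1 (V < W) on D(V)={2,3,4,5,6} D(W)={3,5,6}: V {2,3,4,5,6}->{2,3,4,5} => REVISION
Constraint 2 (W != Z) on D(W)={3,5,6} D(Z)={2,4,6}: no change => not a revision
Constraint 3 (W < Z) on D(W)={3,5,6} D(Z)={2,4,6}: W {3,5,6}->{3,5}; Z {2,4,6}->{4,6} => REVISION
Total revisions = 2

Answer: 2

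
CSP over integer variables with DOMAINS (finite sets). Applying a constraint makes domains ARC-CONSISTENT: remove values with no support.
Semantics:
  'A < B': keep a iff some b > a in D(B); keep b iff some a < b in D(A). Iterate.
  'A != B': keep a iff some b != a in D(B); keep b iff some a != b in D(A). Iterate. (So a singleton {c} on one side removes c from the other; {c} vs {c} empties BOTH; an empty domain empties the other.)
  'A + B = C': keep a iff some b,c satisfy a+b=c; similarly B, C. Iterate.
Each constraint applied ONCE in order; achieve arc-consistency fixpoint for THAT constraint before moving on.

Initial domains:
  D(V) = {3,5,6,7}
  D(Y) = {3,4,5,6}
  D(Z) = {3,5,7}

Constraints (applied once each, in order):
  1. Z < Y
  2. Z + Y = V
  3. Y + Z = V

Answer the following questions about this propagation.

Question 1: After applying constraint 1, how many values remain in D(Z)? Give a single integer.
Constraint 1 (Z < Y) on D(Z)={3,5,7} D(Y)={3,4,5,6}: Z {3,5,7}->{3,5}; Y {3,4,5,6}->{4,5,6}
So after constraint 1: D(Z)={3,5}, size = 2

Answer: 2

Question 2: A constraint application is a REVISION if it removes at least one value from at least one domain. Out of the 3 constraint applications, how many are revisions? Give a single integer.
Constraint 1 (Z < Y) on D(Z)={3,5,7} D(Y)={3,4,5,6}: Z {3,5,7}->{3,5}; Y {3,4,5,6}->{4,5,6} => REVISION
Constraint 2 (Z + Y = V) on D(Z)={3,5} D(Y)={4,5,6} D(V)={3,5,6,7}: Z {3,5}->{3}; Y {4,5,6}->{4}; V {3,5,6,7}->{7} => REVISION
Constraint 3 (Y + Z = V) on D(Y)={4} D(Z)={3} D(V)={7}: no change => not a revision
Total revisions = 2

Answer: 2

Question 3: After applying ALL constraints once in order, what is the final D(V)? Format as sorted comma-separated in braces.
Answer: {7}

Derivation:
Constraint 1 (Z < Y) on D(Z)={3,5,7} D(Y)={3,4,5,6}: Z {3,5,7}->{3,5}; Y {3,4,5,6}->{4,5,6}
Constraint 2 (Z + Y = V) on D(Z)={3,5} D(Y)={4,5,6} D(V)={3,5,6,7}: Z {3,5}->{3}; Y {4,5,6}->{4}; V {3,5,6,7}->{7}
Constraint 3 (Y + Z = V) on D(Y)={4} D(Z)={3} D(V)={7}: no change
So after all 3 constraints: D(V) = {7}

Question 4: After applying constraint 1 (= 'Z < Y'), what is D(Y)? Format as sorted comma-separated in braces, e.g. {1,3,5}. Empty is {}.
Constraint 1 (Z < Y) on D(Z)={3,5,7} D(Y)={3,4,5,6}: Z {3,5,7}->{3,5}; Y {3,4,5,6}->{4,5,6}
So after constraint 1: D(Y) = {4,5,6}

Answer: {4,5,6}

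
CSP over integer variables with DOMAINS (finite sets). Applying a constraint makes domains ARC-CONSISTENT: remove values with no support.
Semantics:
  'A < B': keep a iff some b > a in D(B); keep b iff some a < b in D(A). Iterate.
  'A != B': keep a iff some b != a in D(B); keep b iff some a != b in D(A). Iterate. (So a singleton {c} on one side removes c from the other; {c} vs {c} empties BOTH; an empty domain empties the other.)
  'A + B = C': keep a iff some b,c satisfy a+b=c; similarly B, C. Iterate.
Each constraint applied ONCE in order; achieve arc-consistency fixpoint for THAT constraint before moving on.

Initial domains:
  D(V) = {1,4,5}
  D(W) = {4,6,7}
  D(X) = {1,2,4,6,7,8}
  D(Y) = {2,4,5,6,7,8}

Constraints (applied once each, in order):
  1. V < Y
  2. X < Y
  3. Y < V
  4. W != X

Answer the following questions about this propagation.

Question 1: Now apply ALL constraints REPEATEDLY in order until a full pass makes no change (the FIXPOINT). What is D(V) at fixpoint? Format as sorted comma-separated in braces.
pass 0 (initial): D(V)={1,4,5}
pass 1: V {1,4,5}->{4,5}; X {1,2,4,6,7,8}->{1,2,4,6,7}; Y {2,4,5,6,7,8}->{2,4}
pass 2: V {4,5}->{}; W {4,6,7}->{}; X {1,2,4,6,7}->{}; Y {2,4}->{}
pass 3: no change
Fixpoint after 3 passes: D(V) = {}

Answer: {}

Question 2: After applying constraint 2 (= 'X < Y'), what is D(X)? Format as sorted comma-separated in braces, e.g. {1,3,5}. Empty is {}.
Answer: {1,2,4,6,7}

Derivation:
Constraint 1 (V < Y) on D(V)={1,4,5} D(Y)={2,4,5,6,7,8}: no change
Constraint 2 (X < Y) on D(X)={1,2,4,6,7,8} D(Y)={2,4,5,6,7,8}: X {1,2,4,6,7,8}->{1,2,4,6,7}
So after constraint 2: D(X) = {1,2,4,6,7}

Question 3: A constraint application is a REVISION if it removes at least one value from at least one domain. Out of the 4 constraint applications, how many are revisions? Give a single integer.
Constraint 1 (V < Y) on D(V)={1,4,5} D(Y)={2,4,5,6,7,8}: no change => not a revision
Constraint 2 (X < Y) on D(X)={1,2,4,6,7,8} D(Y)={2,4,5,6,7,8}: X {1,2,4,6,7,8}->{1,2,4,6,7} => REVISION
Constraint 3 (Y < V) on D(Y)={2,4,5,6,7,8} D(V)={1,4,5}: Y {2,4,5,6,7,8}->{2,4}; V {1,4,5}->{4,5} => REVISION
Constraint 4 (W != X) on D(W)={4,6,7} D(X)={1,2,4,6,7}: no change => not a revision
Total revisions = 2

Answer: 2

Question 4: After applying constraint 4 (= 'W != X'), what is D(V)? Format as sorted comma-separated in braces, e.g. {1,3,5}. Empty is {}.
Constraint 1 (V < Y) on D(V)={1,4,5} D(Y)={2,4,5,6,7,8}: no change
Constraint 2 (X < Y) on D(X)={1,2,4,6,7,8} D(Y)={2,4,5,6,7,8}: X {1,2,4,6,7,8}->{1,2,4,6,7}
Constraint 3 (Y < V) on D(Y)={2,4,5,6,7,8} D(V)={1,4,5}: Y {2,4,5,6,7,8}->{2,4}; V {1,4,5}->{4,5}
Constraint 4 (W != X) on D(W)={4,6,7} D(X)={1,2,4,6,7}: no change
So after constraint 4: D(V) = {4,5}

Answer: {4,5}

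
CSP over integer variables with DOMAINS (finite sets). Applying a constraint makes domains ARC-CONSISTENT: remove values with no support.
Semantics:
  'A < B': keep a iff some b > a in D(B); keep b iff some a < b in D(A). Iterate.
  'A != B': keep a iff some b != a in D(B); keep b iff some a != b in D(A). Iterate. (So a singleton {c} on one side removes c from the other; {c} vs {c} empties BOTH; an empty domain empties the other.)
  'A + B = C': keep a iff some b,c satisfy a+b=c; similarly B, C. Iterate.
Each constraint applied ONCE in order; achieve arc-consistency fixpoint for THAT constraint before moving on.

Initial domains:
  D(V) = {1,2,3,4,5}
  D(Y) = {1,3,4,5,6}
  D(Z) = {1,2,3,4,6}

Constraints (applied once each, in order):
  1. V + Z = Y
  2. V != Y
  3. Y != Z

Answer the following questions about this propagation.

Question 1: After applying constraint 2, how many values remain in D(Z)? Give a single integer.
Answer: 4

Derivation:
Constraint 1 (V + Z = Y) on D(V)={1,2,3,4,5} D(Z)={1,2,3,4,6} D(Y)={1,3,4,5,6}: Z {1,2,3,4,6}->{1,2,3,4}; Y {1,3,4,5,6}->{3,4,5,6}
Constraint 2 (V != Y) on D(V)={1,2,3,4,5} D(Y)={3,4,5,6}: no change
So after constraint 2: D(Z)={1,2,3,4}, size = 4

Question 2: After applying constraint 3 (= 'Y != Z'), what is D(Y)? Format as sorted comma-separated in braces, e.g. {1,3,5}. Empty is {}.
Answer: {3,4,5,6}

Derivation:
Constraint 1 (V + Z = Y) on D(V)={1,2,3,4,5} D(Z)={1,2,3,4,6} D(Y)={1,3,4,5,6}: Z {1,2,3,4,6}->{1,2,3,4}; Y {1,3,4,5,6}->{3,4,5,6}
Constraint 2 (V != Y) on D(V)={1,2,3,4,5} D(Y)={3,4,5,6}: no change
Constraint 3 (Y != Z) on D(Y)={3,4,5,6} D(Z)={1,2,3,4}: no change
So after constraint 3: D(Y) = {3,4,5,6}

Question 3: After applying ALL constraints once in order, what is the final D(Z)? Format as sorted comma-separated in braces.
Answer: {1,2,3,4}

Derivation:
Constraint 1 (V + Z = Y) on D(V)={1,2,3,4,5} D(Z)={1,2,3,4,6} D(Y)={1,3,4,5,6}: Z {1,2,3,4,6}->{1,2,3,4}; Y {1,3,4,5,6}->{3,4,5,6}
Constraint 2 (V != Y) on D(V)={1,2,3,4,5} D(Y)={3,4,5,6}: no change
Constraint 3 (Y != Z) on D(Y)={3,4,5,6} D(Z)={1,2,3,4}: no change
So after all 3 constraints: D(Z) = {1,2,3,4}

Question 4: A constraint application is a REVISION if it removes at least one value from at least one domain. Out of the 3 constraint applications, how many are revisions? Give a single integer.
Constraint 1 (V + Z = Y) on D(V)={1,2,3,4,5} D(Z)={1,2,3,4,6} D(Y)={1,3,4,5,6}: Z {1,2,3,4,6}->{1,2,3,4}; Y {1,3,4,5,6}->{3,4,5,6} => REVISION
Constraint 2 (V != Y) on D(V)={1,2,3,4,5} D(Y)={3,4,5,6}: no change => not a revision
Constraint 3 (Y != Z) on D(Y)={3,4,5,6} D(Z)={1,2,3,4}: no change => not a revision
Total revisions = 1

Answer: 1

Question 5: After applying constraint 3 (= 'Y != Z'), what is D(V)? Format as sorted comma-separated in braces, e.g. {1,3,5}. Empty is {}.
Constraint 1 (V + Z = Y) on D(V)={1,2,3,4,5} D(Z)={1,2,3,4,6} D(Y)={1,3,4,5,6}: Z {1,2,3,4,6}->{1,2,3,4}; Y {1,3,4,5,6}->{3,4,5,6}
Constraint 2 (V != Y) on D(V)={1,2,3,4,5} D(Y)={3,4,5,6}: no change
Constraint 3 (Y != Z) on D(Y)={3,4,5,6} D(Z)={1,2,3,4}: no change
So after constraint 3: D(V) = {1,2,3,4,5}

Answer: {1,2,3,4,5}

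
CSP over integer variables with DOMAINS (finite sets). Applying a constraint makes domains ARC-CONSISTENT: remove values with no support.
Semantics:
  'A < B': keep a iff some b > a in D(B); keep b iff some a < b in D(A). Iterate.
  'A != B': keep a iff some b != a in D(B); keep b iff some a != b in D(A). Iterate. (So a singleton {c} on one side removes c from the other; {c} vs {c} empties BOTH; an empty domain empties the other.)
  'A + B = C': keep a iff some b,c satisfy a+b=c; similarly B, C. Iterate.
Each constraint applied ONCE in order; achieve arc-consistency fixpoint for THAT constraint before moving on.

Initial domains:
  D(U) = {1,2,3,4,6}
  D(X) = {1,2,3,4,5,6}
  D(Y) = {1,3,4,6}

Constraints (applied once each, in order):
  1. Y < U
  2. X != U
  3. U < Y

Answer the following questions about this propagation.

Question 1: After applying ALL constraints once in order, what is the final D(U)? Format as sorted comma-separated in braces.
Answer: {2,3}

Derivation:
Constraint 1 (Y < U) on D(Y)={1,3,4,6} D(U)={1,2,3,4,6}: Y {1,3,4,6}->{1,3,4}; U {1,2,3,4,6}->{2,3,4,6}
Constraint 2 (X != U) on D(X)={1,2,3,4,5,6} D(U)={2,3,4,6}: no change
Constraint 3 (U < Y) on D(U)={2,3,4,6} D(Y)={1,3,4}: U {2,3,4,6}->{2,3}; Y {1,3,4}->{3,4}
So after all 3 constraints: D(U) = {2,3}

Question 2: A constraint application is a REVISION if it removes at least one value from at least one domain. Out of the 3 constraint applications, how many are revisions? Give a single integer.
Answer: 2

Derivation:
Constraint 1 (Y < U) on D(Y)={1,3,4,6} D(U)={1,2,3,4,6}: Y {1,3,4,6}->{1,3,4}; U {1,2,3,4,6}->{2,3,4,6} => REVISION
Constraint 2 (X != U) on D(X)={1,2,3,4,5,6} D(U)={2,3,4,6}: no change => not a revision
Constraint 3 (U < Y) on D(U)={2,3,4,6} D(Y)={1,3,4}: U {2,3,4,6}->{2,3}; Y {1,3,4}->{3,4} => REVISION
Total revisions = 2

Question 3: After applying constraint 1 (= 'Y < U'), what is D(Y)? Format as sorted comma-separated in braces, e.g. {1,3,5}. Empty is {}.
Answer: {1,3,4}

Derivation:
Constraint 1 (Y < U) on D(Y)={1,3,4,6} D(U)={1,2,3,4,6}: Y {1,3,4,6}->{1,3,4}; U {1,2,3,4,6}->{2,3,4,6}
So after constraint 1: D(Y) = {1,3,4}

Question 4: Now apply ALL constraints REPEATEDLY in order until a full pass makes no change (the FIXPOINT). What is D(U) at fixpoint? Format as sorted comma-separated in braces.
Answer: {}

Derivation:
pass 0 (initial): D(U)={1,2,3,4,6}
pass 1: U {1,2,3,4,6}->{2,3}; Y {1,3,4,6}->{3,4}
pass 2: U {2,3}->{}; X {1,2,3,4,5,6}->{}; Y {3,4}->{}
pass 3: no change
Fixpoint after 3 passes: D(U) = {}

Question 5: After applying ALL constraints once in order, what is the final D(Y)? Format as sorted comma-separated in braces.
Constraint 1 (Y < U) on D(Y)={1,3,4,6} D(U)={1,2,3,4,6}: Y {1,3,4,6}->{1,3,4}; U {1,2,3,4,6}->{2,3,4,6}
Constraint 2 (X != U) on D(X)={1,2,3,4,5,6} D(U)={2,3,4,6}: no change
Constraint 3 (U < Y) on D(U)={2,3,4,6} D(Y)={1,3,4}: U {2,3,4,6}->{2,3}; Y {1,3,4}->{3,4}
So after all 3 constraints: D(Y) = {3,4}

Answer: {3,4}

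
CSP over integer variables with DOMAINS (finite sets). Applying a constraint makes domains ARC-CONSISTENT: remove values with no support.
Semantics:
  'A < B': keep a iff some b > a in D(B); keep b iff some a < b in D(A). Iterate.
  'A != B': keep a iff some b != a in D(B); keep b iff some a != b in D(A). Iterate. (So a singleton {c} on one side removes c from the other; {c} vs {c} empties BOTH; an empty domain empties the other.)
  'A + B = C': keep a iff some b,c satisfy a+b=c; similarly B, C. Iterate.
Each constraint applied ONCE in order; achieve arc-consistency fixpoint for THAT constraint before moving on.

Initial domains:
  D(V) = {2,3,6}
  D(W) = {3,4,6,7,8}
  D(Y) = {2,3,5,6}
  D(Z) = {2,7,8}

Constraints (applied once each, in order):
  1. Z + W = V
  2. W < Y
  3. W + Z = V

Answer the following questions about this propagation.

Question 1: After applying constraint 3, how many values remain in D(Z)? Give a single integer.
Answer: 1

Derivation:
Constraint 1 (Z + W = V) on D(Z)={2,7,8} D(W)={3,4,6,7,8} D(V)={2,3,6}: Z {2,7,8}->{2}; W {3,4,6,7,8}->{4}; V {2,3,6}->{6}
Constraint 2 (W < Y) on D(W)={4} D(Y)={2,3,5,6}: Y {2,3,5,6}->{5,6}
Constraint 3 (W + Z = V) on D(W)={4} D(Z)={2} D(V)={6}: no change
So after constraint 3: D(Z)={2}, size = 1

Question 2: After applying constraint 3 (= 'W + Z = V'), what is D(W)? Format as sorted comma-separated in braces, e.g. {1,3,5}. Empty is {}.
Answer: {4}

Derivation:
Constraint 1 (Z + W = V) on D(Z)={2,7,8} D(W)={3,4,6,7,8} D(V)={2,3,6}: Z {2,7,8}->{2}; W {3,4,6,7,8}->{4}; V {2,3,6}->{6}
Constraint 2 (W < Y) on D(W)={4} D(Y)={2,3,5,6}: Y {2,3,5,6}->{5,6}
Constraint 3 (W + Z = V) on D(W)={4} D(Z)={2} D(V)={6}: no change
So after constraint 3: D(W) = {4}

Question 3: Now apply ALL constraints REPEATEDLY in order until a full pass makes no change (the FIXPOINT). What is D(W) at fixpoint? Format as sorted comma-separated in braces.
pass 0 (initial): D(W)={3,4,6,7,8}
pass 1: V {2,3,6}->{6}; W {3,4,6,7,8}->{4}; Y {2,3,5,6}->{5,6}; Z {2,7,8}->{2}
pass 2: no change
Fixpoint after 2 passes: D(W) = {4}

Answer: {4}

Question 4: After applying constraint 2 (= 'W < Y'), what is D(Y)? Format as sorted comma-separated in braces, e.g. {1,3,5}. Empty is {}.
Answer: {5,6}

Derivation:
Constraint 1 (Z + W = V) on D(Z)={2,7,8} D(W)={3,4,6,7,8} D(V)={2,3,6}: Z {2,7,8}->{2}; W {3,4,6,7,8}->{4}; V {2,3,6}->{6}
Constraint 2 (W < Y) on D(W)={4} D(Y)={2,3,5,6}: Y {2,3,5,6}->{5,6}
So after constraint 2: D(Y) = {5,6}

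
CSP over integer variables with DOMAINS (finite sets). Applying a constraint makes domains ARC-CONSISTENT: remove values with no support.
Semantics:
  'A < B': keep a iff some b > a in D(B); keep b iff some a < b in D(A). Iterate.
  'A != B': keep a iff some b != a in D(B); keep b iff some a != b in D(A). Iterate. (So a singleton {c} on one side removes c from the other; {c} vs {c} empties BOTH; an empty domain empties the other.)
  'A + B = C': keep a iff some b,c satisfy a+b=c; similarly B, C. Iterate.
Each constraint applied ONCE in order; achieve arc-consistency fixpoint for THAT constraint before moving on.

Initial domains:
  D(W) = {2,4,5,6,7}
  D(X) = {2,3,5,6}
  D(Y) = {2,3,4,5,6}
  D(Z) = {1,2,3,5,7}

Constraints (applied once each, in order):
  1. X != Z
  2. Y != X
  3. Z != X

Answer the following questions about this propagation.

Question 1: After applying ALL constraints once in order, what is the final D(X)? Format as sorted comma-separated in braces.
Answer: {2,3,5,6}

Derivation:
Constraint 1 (X != Z) on D(X)={2,3,5,6} D(Z)={1,2,3,5,7}: no change
Constraint 2 (Y != X) on D(Y)={2,3,4,5,6} D(X)={2,3,5,6}: no change
Constraint 3 (Z != X) on D(Z)={1,2,3,5,7} D(X)={2,3,5,6}: no change
So after all 3 constraints: D(X) = {2,3,5,6}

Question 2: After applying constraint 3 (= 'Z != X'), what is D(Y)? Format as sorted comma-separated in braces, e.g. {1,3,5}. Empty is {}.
Constraint 1 (X != Z) on D(X)={2,3,5,6} D(Z)={1,2,3,5,7}: no change
Constraint 2 (Y != X) on D(Y)={2,3,4,5,6} D(X)={2,3,5,6}: no change
Constraint 3 (Z != X) on D(Z)={1,2,3,5,7} D(X)={2,3,5,6}: no change
So after constraint 3: D(Y) = {2,3,4,5,6}

Answer: {2,3,4,5,6}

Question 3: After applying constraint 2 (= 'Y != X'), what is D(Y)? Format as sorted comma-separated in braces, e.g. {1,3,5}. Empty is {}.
Answer: {2,3,4,5,6}

Derivation:
Constraint 1 (X != Z) on D(X)={2,3,5,6} D(Z)={1,2,3,5,7}: no change
Constraint 2 (Y != X) on D(Y)={2,3,4,5,6} D(X)={2,3,5,6}: no change
So after constraint 2: D(Y) = {2,3,4,5,6}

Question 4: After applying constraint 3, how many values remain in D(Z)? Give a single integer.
Answer: 5

Derivation:
Constraint 1 (X != Z) on D(X)={2,3,5,6} D(Z)={1,2,3,5,7}: no change
Constraint 2 (Y != X) on D(Y)={2,3,4,5,6} D(X)={2,3,5,6}: no change
Constraint 3 (Z != X) on D(Z)={1,2,3,5,7} D(X)={2,3,5,6}: no change
So after constraint 3: D(Z)={1,2,3,5,7}, size = 5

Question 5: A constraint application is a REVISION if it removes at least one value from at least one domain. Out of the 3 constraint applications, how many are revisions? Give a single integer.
Answer: 0

Derivation:
Constraint 1 (X != Z) on D(X)={2,3,5,6} D(Z)={1,2,3,5,7}: no change => not a revision
Constraint 2 (Y != X) on D(Y)={2,3,4,5,6} D(X)={2,3,5,6}: no change => not a revision
Constraint 3 (Z != X) on D(Z)={1,2,3,5,7} D(X)={2,3,5,6}: no change => not a revision
Total revisions = 0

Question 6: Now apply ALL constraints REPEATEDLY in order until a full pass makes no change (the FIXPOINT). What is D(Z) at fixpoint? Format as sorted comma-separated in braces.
Answer: {1,2,3,5,7}

Derivation:
pass 0 (initial): D(Z)={1,2,3,5,7}
pass 1: no change
Fixpoint after 1 passes: D(Z) = {1,2,3,5,7}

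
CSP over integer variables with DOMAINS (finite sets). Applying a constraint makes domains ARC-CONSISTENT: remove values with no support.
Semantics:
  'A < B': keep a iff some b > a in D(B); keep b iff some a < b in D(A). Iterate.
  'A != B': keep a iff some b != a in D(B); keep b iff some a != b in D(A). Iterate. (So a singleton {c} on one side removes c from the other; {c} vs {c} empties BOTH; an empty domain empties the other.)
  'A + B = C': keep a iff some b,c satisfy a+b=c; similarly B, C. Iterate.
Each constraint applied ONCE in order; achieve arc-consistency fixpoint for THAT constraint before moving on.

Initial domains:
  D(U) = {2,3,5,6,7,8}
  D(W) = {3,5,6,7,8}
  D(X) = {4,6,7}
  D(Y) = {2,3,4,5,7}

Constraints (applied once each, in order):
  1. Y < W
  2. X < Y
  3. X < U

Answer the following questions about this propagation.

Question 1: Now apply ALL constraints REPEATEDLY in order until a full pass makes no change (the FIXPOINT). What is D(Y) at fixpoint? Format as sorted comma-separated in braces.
Answer: {5,7}

Derivation:
pass 0 (initial): D(Y)={2,3,4,5,7}
pass 1: U {2,3,5,6,7,8}->{5,6,7,8}; X {4,6,7}->{4,6}; Y {2,3,4,5,7}->{5,7}
pass 2: W {3,5,6,7,8}->{6,7,8}
pass 3: no change
Fixpoint after 3 passes: D(Y) = {5,7}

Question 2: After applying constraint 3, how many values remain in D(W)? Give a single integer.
Answer: 5

Derivation:
Constraint 1 (Y < W) on D(Y)={2,3,4,5,7} D(W)={3,5,6,7,8}: no change
Constraint 2 (X < Y) on D(X)={4,6,7} D(Y)={2,3,4,5,7}: X {4,6,7}->{4,6}; Y {2,3,4,5,7}->{5,7}
Constraint 3 (X < U) on D(X)={4,6} D(U)={2,3,5,6,7,8}: U {2,3,5,6,7,8}->{5,6,7,8}
So after constraint 3: D(W)={3,5,6,7,8}, size = 5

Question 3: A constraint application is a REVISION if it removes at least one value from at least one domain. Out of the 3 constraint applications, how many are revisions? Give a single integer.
Answer: 2

Derivation:
Constraint 1 (Y < W) on D(Y)={2,3,4,5,7} D(W)={3,5,6,7,8}: no change => not a revision
Constraint 2 (X < Y) on D(X)={4,6,7} D(Y)={2,3,4,5,7}: X {4,6,7}->{4,6}; Y {2,3,4,5,7}->{5,7} => REVISION
Constraint 3 (X < U) on D(X)={4,6} D(U)={2,3,5,6,7,8}: U {2,3,5,6,7,8}->{5,6,7,8} => REVISION
Total revisions = 2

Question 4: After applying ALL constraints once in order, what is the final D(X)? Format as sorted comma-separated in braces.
Answer: {4,6}

Derivation:
Constraint 1 (Y < W) on D(Y)={2,3,4,5,7} D(W)={3,5,6,7,8}: no change
Constraint 2 (X < Y) on D(X)={4,6,7} D(Y)={2,3,4,5,7}: X {4,6,7}->{4,6}; Y {2,3,4,5,7}->{5,7}
Constraint 3 (X < U) on D(X)={4,6} D(U)={2,3,5,6,7,8}: U {2,3,5,6,7,8}->{5,6,7,8}
So after all 3 constraints: D(X) = {4,6}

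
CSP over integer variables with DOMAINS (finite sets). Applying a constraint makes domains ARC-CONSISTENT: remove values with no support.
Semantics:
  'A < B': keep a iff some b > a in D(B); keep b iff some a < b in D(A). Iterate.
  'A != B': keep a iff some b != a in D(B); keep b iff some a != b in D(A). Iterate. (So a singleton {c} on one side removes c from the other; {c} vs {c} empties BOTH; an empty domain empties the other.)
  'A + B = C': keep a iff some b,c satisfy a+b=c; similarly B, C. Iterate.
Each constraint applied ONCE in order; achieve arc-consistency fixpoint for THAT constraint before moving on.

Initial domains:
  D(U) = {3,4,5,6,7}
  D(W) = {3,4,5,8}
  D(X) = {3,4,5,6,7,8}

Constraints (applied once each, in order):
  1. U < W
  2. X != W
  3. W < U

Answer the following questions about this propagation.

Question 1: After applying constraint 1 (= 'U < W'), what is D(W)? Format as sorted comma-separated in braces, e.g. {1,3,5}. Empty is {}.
Answer: {4,5,8}

Derivation:
Constraint 1 (U < W) on D(U)={3,4,5,6,7} D(W)={3,4,5,8}: W {3,4,5,8}->{4,5,8}
So after constraint 1: D(W) = {4,5,8}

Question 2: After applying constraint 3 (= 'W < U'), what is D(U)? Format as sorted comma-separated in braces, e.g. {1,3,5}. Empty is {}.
Constraint 1 (U < W) on D(U)={3,4,5,6,7} D(W)={3,4,5,8}: W {3,4,5,8}->{4,5,8}
Constraint 2 (X != W) on D(X)={3,4,5,6,7,8} D(W)={4,5,8}: no change
Constraint 3 (W < U) on D(W)={4,5,8} D(U)={3,4,5,6,7}: W {4,5,8}->{4,5}; U {3,4,5,6,7}->{5,6,7}
So after constraint 3: D(U) = {5,6,7}

Answer: {5,6,7}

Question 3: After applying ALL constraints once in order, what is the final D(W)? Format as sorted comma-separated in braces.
Answer: {4,5}

Derivation:
Constraint 1 (U < W) on D(U)={3,4,5,6,7} D(W)={3,4,5,8}: W {3,4,5,8}->{4,5,8}
Constraint 2 (X != W) on D(X)={3,4,5,6,7,8} D(W)={4,5,8}: no change
Constraint 3 (W < U) on D(W)={4,5,8} D(U)={3,4,5,6,7}: W {4,5,8}->{4,5}; U {3,4,5,6,7}->{5,6,7}
So after all 3 constraints: D(W) = {4,5}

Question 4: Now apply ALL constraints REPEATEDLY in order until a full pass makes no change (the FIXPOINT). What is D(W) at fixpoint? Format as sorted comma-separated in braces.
Answer: {}

Derivation:
pass 0 (initial): D(W)={3,4,5,8}
pass 1: U {3,4,5,6,7}->{5,6,7}; W {3,4,5,8}->{4,5}
pass 2: U {5,6,7}->{}; W {4,5}->{}; X {3,4,5,6,7,8}->{}
pass 3: no change
Fixpoint after 3 passes: D(W) = {}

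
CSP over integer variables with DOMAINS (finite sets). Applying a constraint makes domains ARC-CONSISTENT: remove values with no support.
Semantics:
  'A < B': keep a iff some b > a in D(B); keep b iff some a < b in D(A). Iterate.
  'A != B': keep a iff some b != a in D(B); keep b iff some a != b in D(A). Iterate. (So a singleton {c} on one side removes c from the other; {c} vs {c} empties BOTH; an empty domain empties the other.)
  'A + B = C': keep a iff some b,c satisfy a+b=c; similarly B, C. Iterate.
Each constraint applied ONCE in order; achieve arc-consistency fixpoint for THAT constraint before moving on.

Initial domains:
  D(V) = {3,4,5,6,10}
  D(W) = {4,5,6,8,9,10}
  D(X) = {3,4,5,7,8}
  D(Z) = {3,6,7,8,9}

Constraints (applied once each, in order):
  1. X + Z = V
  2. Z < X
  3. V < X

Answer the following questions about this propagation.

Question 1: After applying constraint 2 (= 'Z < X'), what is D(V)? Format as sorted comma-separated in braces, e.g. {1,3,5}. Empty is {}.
Constraint 1 (X + Z = V) on D(X)={3,4,5,7,8} D(Z)={3,6,7,8,9} D(V)={3,4,5,6,10}: X {3,4,5,7,8}->{3,4,7}; Z {3,6,7,8,9}->{3,6,7}; V {3,4,5,6,10}->{6,10}
Constraint 2 (Z < X) on D(Z)={3,6,7} D(X)={3,4,7}: Z {3,6,7}->{3,6}; X {3,4,7}->{4,7}
So after constraint 2: D(V) = {6,10}

Answer: {6,10}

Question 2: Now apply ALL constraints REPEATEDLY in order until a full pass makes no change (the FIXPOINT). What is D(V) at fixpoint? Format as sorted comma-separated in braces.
pass 0 (initial): D(V)={3,4,5,6,10}
pass 1: V {3,4,5,6,10}->{6}; X {3,4,5,7,8}->{7}; Z {3,6,7,8,9}->{3,6}
pass 2: V {6}->{}; X {7}->{}; Z {3,6}->{}
pass 3: no change
Fixpoint after 3 passes: D(V) = {}

Answer: {}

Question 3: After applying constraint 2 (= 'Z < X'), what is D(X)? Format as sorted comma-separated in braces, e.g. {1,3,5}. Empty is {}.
Answer: {4,7}

Derivation:
Constraint 1 (X + Z = V) on D(X)={3,4,5,7,8} D(Z)={3,6,7,8,9} D(V)={3,4,5,6,10}: X {3,4,5,7,8}->{3,4,7}; Z {3,6,7,8,9}->{3,6,7}; V {3,4,5,6,10}->{6,10}
Constraint 2 (Z < X) on D(Z)={3,6,7} D(X)={3,4,7}: Z {3,6,7}->{3,6}; X {3,4,7}->{4,7}
So after constraint 2: D(X) = {4,7}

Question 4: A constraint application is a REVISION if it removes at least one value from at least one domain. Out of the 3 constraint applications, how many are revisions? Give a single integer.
Constraint 1 (X + Z = V) on D(X)={3,4,5,7,8} D(Z)={3,6,7,8,9} D(V)={3,4,5,6,10}: X {3,4,5,7,8}->{3,4,7}; Z {3,6,7,8,9}->{3,6,7}; V {3,4,5,6,10}->{6,10} => REVISION
Constraint 2 (Z < X) on D(Z)={3,6,7} D(X)={3,4,7}: Z {3,6,7}->{3,6}; X {3,4,7}->{4,7} => REVISION
Constraint 3 (V < X) on D(V)={6,10} D(X)={4,7}: V {6,10}->{6}; X {4,7}->{7} => REVISION
Total revisions = 3

Answer: 3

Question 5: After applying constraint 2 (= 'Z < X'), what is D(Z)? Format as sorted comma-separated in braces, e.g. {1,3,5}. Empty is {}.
Constraint 1 (X + Z = V) on D(X)={3,4,5,7,8} D(Z)={3,6,7,8,9} D(V)={3,4,5,6,10}: X {3,4,5,7,8}->{3,4,7}; Z {3,6,7,8,9}->{3,6,7}; V {3,4,5,6,10}->{6,10}
Constraint 2 (Z < X) on D(Z)={3,6,7} D(X)={3,4,7}: Z {3,6,7}->{3,6}; X {3,4,7}->{4,7}
So after constraint 2: D(Z) = {3,6}

Answer: {3,6}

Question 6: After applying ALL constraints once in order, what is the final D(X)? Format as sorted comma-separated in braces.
Answer: {7}

Derivation:
Constraint 1 (X + Z = V) on D(X)={3,4,5,7,8} D(Z)={3,6,7,8,9} D(V)={3,4,5,6,10}: X {3,4,5,7,8}->{3,4,7}; Z {3,6,7,8,9}->{3,6,7}; V {3,4,5,6,10}->{6,10}
Constraint 2 (Z < X) on D(Z)={3,6,7} D(X)={3,4,7}: Z {3,6,7}->{3,6}; X {3,4,7}->{4,7}
Constraint 3 (V < X) on D(V)={6,10} D(X)={4,7}: V {6,10}->{6}; X {4,7}->{7}
So after all 3 constraints: D(X) = {7}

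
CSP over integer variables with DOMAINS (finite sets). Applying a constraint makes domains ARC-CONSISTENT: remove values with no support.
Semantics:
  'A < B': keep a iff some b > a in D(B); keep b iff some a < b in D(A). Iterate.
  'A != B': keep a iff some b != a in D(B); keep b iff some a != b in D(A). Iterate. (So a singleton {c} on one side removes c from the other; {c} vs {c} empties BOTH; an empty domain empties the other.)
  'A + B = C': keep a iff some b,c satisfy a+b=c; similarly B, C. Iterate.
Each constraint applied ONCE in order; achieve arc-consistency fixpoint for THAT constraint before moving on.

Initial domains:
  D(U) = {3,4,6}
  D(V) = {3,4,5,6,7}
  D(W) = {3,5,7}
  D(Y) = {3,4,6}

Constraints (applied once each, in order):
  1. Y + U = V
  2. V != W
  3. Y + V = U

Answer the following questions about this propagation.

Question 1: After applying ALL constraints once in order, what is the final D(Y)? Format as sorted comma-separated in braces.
Constraint 1 (Y + U = V) on D(Y)={3,4,6} D(U)={3,4,6} D(V)={3,4,5,6,7}: Y {3,4,6}->{3,4}; U {3,4,6}->{3,4}; V {3,4,5,6,7}->{6,7}
Constraint 2 (V != W) on D(V)={6,7} D(W)={3,5,7}: no change
Constraint 3 (Y + V = U) on D(Y)={3,4} D(V)={6,7} D(U)={3,4}: Y {3,4}->{}; V {6,7}->{}; U {3,4}->{}
So after all 3 constraints: D(Y) = {}

Answer: {}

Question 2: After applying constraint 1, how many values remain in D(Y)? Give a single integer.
Constraint 1 (Y + U = V) on D(Y)={3,4,6} D(U)={3,4,6} D(V)={3,4,5,6,7}: Y {3,4,6}->{3,4}; U {3,4,6}->{3,4}; V {3,4,5,6,7}->{6,7}
So after constraint 1: D(Y)={3,4}, size = 2

Answer: 2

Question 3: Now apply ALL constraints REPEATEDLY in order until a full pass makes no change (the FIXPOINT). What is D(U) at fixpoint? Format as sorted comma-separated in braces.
pass 0 (initial): D(U)={3,4,6}
pass 1: U {3,4,6}->{}; V {3,4,5,6,7}->{}; Y {3,4,6}->{}
pass 2: W {3,5,7}->{}
pass 3: no change
Fixpoint after 3 passes: D(U) = {}

Answer: {}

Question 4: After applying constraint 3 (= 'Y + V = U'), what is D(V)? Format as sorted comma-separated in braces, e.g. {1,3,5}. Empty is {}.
Constraint 1 (Y + U = V) on D(Y)={3,4,6} D(U)={3,4,6} D(V)={3,4,5,6,7}: Y {3,4,6}->{3,4}; U {3,4,6}->{3,4}; V {3,4,5,6,7}->{6,7}
Constraint 2 (V != W) on D(V)={6,7} D(W)={3,5,7}: no change
Constraint 3 (Y + V = U) on D(Y)={3,4} D(V)={6,7} D(U)={3,4}: Y {3,4}->{}; V {6,7}->{}; U {3,4}->{}
So after constraint 3: D(V) = {}

Answer: {}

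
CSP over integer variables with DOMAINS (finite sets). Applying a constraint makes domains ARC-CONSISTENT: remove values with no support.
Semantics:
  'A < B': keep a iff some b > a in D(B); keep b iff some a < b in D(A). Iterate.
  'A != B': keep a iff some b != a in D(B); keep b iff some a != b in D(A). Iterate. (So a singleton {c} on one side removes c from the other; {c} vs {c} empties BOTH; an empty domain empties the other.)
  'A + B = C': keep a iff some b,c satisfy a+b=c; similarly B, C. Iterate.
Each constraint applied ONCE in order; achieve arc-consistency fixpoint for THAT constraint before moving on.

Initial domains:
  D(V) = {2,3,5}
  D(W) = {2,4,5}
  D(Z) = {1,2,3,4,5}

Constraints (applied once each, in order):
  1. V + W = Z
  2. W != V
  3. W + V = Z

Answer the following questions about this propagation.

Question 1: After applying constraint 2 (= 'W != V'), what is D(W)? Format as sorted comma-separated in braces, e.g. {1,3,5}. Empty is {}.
Constraint 1 (V + W = Z) on D(V)={2,3,5} D(W)={2,4,5} D(Z)={1,2,3,4,5}: V {2,3,5}->{2,3}; W {2,4,5}->{2}; Z {1,2,3,4,5}->{4,5}
Constraint 2 (W != V) on D(W)={2} D(V)={2,3}: V {2,3}->{3}
So after constraint 2: D(W) = {2}

Answer: {2}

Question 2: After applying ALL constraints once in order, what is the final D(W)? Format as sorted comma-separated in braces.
Answer: {2}

Derivation:
Constraint 1 (V + W = Z) on D(V)={2,3,5} D(W)={2,4,5} D(Z)={1,2,3,4,5}: V {2,3,5}->{2,3}; W {2,4,5}->{2}; Z {1,2,3,4,5}->{4,5}
Constraint 2 (W != V) on D(W)={2} D(V)={2,3}: V {2,3}->{3}
Constraint 3 (W + V = Z) on D(W)={2} D(V)={3} D(Z)={4,5}: Z {4,5}->{5}
So after all 3 constraints: D(W) = {2}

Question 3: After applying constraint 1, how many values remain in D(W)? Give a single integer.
Answer: 1

Derivation:
Constraint 1 (V + W = Z) on D(V)={2,3,5} D(W)={2,4,5} D(Z)={1,2,3,4,5}: V {2,3,5}->{2,3}; W {2,4,5}->{2}; Z {1,2,3,4,5}->{4,5}
So after constraint 1: D(W)={2}, size = 1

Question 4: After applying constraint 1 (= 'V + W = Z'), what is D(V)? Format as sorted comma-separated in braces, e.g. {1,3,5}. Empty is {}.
Answer: {2,3}

Derivation:
Constraint 1 (V + W = Z) on D(V)={2,3,5} D(W)={2,4,5} D(Z)={1,2,3,4,5}: V {2,3,5}->{2,3}; W {2,4,5}->{2}; Z {1,2,3,4,5}->{4,5}
So after constraint 1: D(V) = {2,3}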